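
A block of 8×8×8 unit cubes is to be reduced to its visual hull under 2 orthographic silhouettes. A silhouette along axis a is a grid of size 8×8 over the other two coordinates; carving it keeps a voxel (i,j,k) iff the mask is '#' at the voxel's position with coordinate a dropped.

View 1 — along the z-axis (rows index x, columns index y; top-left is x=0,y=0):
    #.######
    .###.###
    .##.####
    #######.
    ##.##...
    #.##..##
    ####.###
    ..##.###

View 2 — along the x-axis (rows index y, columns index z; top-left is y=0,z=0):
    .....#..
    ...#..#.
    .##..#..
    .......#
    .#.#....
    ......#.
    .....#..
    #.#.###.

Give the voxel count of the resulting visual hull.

94 voxels

full grid |V| = 512
[1] z-view keeps 47 columns → grid now 376
[2] x-view keeps 16 columns → grid now 94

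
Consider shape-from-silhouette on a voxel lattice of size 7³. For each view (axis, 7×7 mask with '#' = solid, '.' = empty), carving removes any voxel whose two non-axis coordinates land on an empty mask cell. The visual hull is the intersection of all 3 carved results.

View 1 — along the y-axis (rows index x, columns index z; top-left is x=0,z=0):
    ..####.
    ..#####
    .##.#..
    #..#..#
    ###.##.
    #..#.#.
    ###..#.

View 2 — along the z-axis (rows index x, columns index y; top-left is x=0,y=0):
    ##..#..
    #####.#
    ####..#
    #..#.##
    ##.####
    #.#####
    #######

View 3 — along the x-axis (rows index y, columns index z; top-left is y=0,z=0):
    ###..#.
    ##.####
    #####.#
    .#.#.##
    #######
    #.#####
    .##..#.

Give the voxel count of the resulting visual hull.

voxel count = 102

initial block: 7^3 = 343
  1. axis=1 (XZ plane), |mask|=27  ⇒  voxels=189
  2. axis=2 (XY plane), |mask|=37  ⇒  voxels=145
  3. axis=0 (YZ plane), |mask|=36  ⇒  voxels=102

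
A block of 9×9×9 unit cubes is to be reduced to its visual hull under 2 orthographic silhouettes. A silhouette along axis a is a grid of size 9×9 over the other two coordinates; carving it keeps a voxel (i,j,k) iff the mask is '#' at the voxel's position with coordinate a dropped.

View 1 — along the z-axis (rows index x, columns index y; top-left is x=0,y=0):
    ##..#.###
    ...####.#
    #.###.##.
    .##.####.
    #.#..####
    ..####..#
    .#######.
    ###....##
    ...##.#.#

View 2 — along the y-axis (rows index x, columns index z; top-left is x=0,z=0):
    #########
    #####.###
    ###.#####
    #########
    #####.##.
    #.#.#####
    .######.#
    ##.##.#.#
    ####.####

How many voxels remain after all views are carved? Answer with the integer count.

full grid |V| = 729
after view 1 [z-axis, 50 of 81 cells solid] → remaining = 450
after view 2 [y-axis, 69 of 81 cells solid] → remaining = 384

voxel count = 384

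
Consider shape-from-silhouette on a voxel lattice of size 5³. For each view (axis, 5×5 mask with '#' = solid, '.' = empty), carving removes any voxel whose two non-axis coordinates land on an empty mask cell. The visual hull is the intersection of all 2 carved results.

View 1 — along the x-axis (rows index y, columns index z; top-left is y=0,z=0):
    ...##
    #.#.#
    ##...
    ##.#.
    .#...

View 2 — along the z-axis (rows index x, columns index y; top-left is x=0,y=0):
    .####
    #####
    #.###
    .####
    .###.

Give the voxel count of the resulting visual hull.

45 voxels

start: 5×5×5 = 125 voxels
step 1: project along x, AND mask (11/25) → |grid| = 55
step 2: project along z, AND mask (20/25) → |grid| = 45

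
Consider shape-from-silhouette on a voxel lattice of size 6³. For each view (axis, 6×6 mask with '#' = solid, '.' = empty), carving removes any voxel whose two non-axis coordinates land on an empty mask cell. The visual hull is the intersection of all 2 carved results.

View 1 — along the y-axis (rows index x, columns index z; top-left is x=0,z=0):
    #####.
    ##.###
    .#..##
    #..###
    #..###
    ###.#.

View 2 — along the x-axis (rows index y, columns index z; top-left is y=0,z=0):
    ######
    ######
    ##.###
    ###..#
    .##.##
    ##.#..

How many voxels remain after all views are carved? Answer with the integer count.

remaining voxels: 117

initial block: 6^3 = 216
[1] y-view keeps 25 columns → grid now 150
[2] x-view keeps 28 columns → grid now 117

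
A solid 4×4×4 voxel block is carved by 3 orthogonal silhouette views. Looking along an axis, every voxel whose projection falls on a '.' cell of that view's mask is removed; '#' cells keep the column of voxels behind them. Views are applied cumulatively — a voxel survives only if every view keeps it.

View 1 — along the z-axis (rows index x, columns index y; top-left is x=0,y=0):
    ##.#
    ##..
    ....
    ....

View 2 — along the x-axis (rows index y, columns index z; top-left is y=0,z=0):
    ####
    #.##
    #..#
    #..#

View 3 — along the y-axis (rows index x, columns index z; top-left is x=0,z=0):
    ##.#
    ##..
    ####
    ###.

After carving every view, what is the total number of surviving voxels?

before carving: 64 voxels (4×4×4)
  1. axis=2 (XY plane), |mask|=5  ⇒  voxels=20
  2. axis=0 (YZ plane), |mask|=11  ⇒  voxels=16
  3. axis=1 (XZ plane), |mask|=12  ⇒  voxels=10

voxel count = 10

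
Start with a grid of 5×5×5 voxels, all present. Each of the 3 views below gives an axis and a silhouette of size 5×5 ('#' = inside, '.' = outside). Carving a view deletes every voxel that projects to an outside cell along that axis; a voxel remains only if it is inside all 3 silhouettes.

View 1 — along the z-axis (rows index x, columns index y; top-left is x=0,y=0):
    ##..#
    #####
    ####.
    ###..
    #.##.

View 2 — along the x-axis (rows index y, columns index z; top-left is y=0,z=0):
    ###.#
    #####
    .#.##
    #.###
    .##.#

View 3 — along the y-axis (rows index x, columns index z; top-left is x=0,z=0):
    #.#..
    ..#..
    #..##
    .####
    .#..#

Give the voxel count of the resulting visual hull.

before carving: 125 voxels (5×5×5)
V1 z: intersect with XY mask (18 set) -- 90 left
V2 x: intersect with YZ mask (19 set) -- 70 left
V3 y: intersect with XZ mask (12 set) -- 34 left

voxel count = 34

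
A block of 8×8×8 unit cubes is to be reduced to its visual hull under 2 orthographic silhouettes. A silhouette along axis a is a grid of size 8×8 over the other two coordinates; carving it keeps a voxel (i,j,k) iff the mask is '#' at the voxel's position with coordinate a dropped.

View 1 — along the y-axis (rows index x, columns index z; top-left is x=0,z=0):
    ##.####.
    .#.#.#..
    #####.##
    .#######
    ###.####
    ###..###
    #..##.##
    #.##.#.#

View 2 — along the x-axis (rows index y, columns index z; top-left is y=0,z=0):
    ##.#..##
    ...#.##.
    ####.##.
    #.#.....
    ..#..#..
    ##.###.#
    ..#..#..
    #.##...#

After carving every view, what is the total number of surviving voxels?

full grid |V| = 512
V1 y: intersect with XZ mask (46 set) -- 368 left
V2 x: intersect with YZ mask (30 set) -- 174 left

remaining voxels: 174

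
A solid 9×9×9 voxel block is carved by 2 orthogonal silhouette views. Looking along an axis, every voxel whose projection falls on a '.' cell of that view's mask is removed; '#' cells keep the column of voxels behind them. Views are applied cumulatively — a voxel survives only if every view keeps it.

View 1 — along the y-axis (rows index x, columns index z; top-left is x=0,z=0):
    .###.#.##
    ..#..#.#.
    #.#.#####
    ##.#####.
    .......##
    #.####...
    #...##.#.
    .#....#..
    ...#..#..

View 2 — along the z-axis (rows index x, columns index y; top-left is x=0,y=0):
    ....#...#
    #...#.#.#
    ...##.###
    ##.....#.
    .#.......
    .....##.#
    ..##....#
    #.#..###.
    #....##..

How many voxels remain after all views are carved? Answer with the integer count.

full grid |V| = 729
[1] y-view keeps 38 columns → grid now 342
[2] z-view keeps 29 columns → grid now 125

voxel count = 125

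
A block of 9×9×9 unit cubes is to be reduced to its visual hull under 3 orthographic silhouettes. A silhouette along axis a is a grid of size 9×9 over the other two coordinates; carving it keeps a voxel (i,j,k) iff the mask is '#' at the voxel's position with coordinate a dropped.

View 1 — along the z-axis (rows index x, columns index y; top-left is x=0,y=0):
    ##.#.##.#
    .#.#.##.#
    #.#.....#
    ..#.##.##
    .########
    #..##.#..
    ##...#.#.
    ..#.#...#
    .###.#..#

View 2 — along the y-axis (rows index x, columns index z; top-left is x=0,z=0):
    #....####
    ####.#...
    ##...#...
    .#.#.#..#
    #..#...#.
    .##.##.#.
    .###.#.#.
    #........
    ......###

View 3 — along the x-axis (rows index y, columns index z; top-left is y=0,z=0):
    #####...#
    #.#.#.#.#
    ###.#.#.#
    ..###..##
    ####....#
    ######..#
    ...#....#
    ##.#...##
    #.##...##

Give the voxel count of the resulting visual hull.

initial block: 9^3 = 729
V1 z: intersect with XY mask (43 set) -- 387 left
V2 y: intersect with XZ mask (34 set) -- 166 left
V3 x: intersect with YZ mask (46 set) -- 92 left

|visual hull| = 92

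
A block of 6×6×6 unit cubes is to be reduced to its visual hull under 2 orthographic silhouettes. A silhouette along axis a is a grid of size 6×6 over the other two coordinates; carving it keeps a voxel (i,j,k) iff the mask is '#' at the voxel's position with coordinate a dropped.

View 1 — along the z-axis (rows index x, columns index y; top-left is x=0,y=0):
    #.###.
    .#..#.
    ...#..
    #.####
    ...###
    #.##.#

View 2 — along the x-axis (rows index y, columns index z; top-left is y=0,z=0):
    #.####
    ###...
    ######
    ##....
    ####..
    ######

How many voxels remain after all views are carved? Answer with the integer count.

remaining voxels: 80

full grid |V| = 216
step 1: project along z, AND mask (19/36) → |grid| = 114
step 2: project along x, AND mask (26/36) → |grid| = 80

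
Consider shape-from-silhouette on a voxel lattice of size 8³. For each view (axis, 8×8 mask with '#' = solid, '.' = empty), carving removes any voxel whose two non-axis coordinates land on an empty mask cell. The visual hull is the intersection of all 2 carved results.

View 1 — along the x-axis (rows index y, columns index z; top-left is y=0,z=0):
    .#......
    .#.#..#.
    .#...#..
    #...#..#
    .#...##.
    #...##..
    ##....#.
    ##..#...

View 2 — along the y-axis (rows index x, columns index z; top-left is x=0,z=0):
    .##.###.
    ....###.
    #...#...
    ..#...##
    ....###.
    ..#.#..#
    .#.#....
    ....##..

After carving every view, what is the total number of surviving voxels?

start: 8×8×8 = 512 voxels
[1] x-view keeps 21 columns → grid now 168
[2] y-view keeps 23 columns → grid now 61

|visual hull| = 61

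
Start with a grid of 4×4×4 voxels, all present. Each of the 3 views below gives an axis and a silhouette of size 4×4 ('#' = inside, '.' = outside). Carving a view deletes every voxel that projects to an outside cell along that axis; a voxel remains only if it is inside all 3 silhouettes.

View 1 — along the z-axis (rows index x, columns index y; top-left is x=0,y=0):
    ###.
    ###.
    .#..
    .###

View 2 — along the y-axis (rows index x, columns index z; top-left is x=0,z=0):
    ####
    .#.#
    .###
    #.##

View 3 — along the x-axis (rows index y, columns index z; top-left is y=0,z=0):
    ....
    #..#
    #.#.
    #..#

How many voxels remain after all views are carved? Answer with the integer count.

voxel count = 12

before carving: 64 voxels (4×4×4)
[1] z-view keeps 10 columns → grid now 40
[2] y-view keeps 12 columns → grid now 30
[3] x-view keeps 6 columns → grid now 12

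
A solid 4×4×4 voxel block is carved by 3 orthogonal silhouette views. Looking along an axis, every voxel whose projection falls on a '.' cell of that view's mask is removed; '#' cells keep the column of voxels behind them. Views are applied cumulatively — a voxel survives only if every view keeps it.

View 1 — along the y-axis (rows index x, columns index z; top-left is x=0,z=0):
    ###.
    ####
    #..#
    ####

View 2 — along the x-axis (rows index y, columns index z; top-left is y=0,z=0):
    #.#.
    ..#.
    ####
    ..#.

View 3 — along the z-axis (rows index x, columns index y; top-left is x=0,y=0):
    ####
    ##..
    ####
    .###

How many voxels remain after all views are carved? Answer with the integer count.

start: 4×4×4 = 64 voxels
V1 y: intersect with XZ mask (13 set) -- 52 left
V2 x: intersect with YZ mask (8 set) -- 26 left
V3 z: intersect with XY mask (13 set) -- 19 left

19 voxels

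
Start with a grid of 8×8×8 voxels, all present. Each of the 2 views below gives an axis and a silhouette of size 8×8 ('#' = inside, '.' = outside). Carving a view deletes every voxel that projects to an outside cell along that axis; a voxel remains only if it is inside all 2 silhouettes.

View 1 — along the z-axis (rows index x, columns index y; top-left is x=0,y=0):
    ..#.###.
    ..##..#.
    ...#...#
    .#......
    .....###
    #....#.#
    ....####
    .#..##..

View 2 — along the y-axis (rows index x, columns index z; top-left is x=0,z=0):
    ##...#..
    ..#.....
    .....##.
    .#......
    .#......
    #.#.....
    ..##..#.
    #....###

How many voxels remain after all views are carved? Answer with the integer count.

full grid |V| = 512
step 1: project along z, AND mask (23/64) → |grid| = 184
step 2: project along y, AND mask (17/64) → |grid| = 53

53 voxels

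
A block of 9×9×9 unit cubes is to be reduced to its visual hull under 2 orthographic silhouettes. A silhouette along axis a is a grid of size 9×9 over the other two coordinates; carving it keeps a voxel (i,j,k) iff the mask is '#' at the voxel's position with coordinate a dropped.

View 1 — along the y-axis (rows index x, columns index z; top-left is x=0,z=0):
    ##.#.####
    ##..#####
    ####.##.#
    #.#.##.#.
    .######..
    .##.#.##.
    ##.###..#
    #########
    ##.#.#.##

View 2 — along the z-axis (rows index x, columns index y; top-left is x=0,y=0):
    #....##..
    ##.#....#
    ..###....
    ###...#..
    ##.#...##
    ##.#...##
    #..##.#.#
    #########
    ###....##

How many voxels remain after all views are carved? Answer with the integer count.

before carving: 729 voxels (9×9×9)
step 1: project along y, AND mask (58/81) → |grid| = 522
step 2: project along z, AND mask (43/81) → |grid| = 286

voxel count = 286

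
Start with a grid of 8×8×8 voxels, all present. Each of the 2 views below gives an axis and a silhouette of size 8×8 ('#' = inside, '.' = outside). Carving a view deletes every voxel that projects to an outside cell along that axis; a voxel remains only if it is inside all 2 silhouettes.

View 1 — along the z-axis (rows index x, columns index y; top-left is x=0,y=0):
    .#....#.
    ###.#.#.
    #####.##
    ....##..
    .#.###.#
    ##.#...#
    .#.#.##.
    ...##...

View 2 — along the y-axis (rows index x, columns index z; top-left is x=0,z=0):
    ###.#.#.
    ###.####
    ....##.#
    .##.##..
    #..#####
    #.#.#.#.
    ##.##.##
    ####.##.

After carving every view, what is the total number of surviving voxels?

full grid |V| = 512
V1 z: intersect with XY mask (31 set) -- 248 left
V2 y: intersect with XZ mask (41 set) -- 156 left

voxel count = 156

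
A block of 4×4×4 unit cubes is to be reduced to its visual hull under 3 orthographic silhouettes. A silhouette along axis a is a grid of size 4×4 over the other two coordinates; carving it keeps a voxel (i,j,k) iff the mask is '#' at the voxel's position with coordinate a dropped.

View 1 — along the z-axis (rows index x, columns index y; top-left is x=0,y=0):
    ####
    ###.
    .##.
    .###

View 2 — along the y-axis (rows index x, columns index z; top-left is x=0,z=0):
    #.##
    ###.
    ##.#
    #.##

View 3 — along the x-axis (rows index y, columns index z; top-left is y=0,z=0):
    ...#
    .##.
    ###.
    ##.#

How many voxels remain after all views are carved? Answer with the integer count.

initial block: 4^3 = 64
[1] z-view keeps 12 columns → grid now 48
[2] y-view keeps 12 columns → grid now 36
[3] x-view keeps 9 columns → grid now 19

|visual hull| = 19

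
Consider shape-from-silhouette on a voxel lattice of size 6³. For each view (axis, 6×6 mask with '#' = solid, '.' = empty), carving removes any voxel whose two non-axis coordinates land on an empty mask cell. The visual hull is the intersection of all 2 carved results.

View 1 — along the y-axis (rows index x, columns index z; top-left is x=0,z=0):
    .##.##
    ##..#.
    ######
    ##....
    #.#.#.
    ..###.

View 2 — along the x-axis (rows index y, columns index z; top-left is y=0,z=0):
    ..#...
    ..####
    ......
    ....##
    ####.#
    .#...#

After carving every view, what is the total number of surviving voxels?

initial block: 6^3 = 216
[1] y-view keeps 21 columns → grid now 126
[2] x-view keeps 14 columns → grid now 46

46 voxels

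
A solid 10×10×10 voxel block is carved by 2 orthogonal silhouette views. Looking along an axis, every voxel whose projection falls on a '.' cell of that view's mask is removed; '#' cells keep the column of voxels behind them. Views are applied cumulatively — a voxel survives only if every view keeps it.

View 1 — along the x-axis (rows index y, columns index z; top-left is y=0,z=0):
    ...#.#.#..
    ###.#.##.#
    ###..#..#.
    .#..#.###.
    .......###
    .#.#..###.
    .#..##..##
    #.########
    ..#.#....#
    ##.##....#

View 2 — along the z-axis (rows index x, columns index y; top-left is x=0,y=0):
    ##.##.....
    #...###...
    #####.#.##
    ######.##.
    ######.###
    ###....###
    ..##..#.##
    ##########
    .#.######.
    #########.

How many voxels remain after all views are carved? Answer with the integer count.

full grid |V| = 1000
V1 x: intersect with YZ mask (50 set) -- 500 left
V2 z: intersect with XY mask (70 set) -- 342 left

|visual hull| = 342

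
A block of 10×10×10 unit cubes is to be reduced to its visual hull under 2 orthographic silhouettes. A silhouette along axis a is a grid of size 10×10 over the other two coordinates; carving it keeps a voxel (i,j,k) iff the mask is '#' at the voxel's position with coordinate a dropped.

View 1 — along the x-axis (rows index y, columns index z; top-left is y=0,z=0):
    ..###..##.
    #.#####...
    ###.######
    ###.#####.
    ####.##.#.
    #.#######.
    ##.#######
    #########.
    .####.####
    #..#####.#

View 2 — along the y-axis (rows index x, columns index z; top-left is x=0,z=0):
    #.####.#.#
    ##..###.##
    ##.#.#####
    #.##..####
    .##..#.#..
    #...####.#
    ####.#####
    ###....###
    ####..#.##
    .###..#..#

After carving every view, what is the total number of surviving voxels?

full grid |V| = 1000
V1 x: intersect with YZ mask (76 set) -- 760 left
V2 y: intersect with XZ mask (66 set) -- 488 left

|visual hull| = 488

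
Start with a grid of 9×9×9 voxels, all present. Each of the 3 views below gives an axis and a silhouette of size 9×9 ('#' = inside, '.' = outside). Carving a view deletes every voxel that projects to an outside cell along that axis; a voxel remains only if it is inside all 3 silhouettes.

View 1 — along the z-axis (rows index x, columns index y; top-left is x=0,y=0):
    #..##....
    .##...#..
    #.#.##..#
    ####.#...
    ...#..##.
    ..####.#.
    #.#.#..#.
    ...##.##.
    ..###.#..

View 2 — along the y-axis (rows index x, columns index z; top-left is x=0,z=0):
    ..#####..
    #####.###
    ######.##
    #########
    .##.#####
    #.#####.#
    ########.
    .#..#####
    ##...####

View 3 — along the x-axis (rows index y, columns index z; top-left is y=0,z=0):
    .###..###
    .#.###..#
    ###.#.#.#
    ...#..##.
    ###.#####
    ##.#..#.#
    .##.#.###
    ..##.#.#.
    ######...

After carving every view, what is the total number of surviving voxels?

|visual hull| = 160

full grid |V| = 729
[1] z-view keeps 36 columns → grid now 324
[2] y-view keeps 64 columns → grid now 260
[3] x-view keeps 49 columns → grid now 160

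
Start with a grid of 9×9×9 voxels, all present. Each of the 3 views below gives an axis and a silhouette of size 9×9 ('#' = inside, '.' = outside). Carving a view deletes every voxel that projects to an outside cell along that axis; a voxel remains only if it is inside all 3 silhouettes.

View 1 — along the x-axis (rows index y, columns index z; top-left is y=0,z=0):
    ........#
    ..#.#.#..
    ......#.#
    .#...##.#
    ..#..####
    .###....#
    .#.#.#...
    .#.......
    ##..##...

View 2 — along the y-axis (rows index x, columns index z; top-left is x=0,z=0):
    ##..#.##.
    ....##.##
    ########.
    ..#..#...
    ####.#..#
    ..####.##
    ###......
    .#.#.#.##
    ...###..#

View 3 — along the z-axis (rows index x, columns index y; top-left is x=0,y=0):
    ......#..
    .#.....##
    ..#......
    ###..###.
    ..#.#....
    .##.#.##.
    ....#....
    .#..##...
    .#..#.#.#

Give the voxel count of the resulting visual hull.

before carving: 729 voxels (9×9×9)
carve view 1 (along x, YZ-mask fill 27/81): 243 voxels remain
carve view 2 (along y, XZ-mask fill 43/81): 130 voxels remain
carve view 3 (along z, XY-mask fill 26/81): 35 voxels remain

|visual hull| = 35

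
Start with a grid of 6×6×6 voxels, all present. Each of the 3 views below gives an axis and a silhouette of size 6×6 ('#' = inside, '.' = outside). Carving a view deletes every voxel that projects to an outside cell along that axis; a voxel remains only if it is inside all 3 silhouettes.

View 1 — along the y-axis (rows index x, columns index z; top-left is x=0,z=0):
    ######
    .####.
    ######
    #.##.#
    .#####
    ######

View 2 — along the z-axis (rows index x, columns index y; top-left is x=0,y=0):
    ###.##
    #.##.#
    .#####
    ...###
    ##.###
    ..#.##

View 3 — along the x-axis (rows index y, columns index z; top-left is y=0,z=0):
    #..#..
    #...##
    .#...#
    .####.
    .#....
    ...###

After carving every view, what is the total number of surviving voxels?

full grid |V| = 216
step 1: project along y, AND mask (31/36) → |grid| = 186
step 2: project along z, AND mask (25/36) → |grid| = 131
step 3: project along x, AND mask (15/36) → |grid| = 53

|visual hull| = 53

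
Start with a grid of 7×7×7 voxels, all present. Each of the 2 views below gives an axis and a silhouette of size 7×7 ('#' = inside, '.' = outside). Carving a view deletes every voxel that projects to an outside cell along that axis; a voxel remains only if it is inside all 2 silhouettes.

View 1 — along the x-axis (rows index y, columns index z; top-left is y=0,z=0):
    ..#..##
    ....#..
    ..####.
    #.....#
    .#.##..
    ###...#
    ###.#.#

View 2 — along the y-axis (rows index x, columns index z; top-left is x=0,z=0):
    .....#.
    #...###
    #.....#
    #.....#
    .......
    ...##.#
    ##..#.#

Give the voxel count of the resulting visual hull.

initial block: 7^3 = 343
V1 x: intersect with YZ mask (22 set) -- 154 left
V2 y: intersect with XZ mask (16 set) -- 53 left

53 voxels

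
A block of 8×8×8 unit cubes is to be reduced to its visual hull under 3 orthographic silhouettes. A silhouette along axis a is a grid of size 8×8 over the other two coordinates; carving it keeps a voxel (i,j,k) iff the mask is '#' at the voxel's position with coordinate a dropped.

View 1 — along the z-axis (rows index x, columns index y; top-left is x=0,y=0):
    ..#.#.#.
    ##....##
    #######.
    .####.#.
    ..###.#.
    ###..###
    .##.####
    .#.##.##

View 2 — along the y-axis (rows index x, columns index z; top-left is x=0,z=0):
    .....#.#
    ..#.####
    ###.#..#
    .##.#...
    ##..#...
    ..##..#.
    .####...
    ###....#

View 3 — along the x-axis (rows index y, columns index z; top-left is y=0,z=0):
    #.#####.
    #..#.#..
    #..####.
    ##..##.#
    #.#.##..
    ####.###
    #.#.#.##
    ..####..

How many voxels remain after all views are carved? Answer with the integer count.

voxel count = 88

full grid |V| = 512
[1] z-view keeps 40 columns → grid now 320
[2] y-view keeps 29 columns → grid now 150
[3] x-view keeps 39 columns → grid now 88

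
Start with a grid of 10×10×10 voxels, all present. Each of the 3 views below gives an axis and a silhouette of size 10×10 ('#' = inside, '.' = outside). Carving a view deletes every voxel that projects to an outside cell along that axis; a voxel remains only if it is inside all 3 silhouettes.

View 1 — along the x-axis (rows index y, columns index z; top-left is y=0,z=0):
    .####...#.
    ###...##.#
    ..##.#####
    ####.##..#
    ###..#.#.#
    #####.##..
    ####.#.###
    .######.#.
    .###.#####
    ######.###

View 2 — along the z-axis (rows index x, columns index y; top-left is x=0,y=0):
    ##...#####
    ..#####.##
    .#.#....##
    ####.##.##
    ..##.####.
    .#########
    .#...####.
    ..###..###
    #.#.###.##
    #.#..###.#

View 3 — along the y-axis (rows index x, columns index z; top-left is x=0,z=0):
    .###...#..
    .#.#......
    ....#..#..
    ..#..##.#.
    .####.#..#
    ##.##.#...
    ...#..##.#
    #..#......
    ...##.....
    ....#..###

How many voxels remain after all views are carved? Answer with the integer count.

initial block: 10^3 = 1000
carve view 1 (along x, YZ-mask fill 70/100): 700 voxels remain
carve view 2 (along z, XY-mask fill 65/100): 471 voxels remain
carve view 3 (along y, XZ-mask fill 35/100): 170 voxels remain

remaining voxels: 170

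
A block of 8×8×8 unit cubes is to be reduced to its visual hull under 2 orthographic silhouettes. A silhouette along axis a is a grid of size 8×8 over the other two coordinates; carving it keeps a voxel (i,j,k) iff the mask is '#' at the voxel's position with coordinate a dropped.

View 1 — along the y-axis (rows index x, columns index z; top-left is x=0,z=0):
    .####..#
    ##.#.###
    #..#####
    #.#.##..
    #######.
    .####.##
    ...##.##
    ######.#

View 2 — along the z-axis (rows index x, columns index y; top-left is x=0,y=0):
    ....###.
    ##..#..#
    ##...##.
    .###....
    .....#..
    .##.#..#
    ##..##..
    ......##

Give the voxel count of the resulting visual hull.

|visual hull| = 136

full grid |V| = 512
step 1: project along y, AND mask (45/64) → |grid| = 360
step 2: project along z, AND mask (25/64) → |grid| = 136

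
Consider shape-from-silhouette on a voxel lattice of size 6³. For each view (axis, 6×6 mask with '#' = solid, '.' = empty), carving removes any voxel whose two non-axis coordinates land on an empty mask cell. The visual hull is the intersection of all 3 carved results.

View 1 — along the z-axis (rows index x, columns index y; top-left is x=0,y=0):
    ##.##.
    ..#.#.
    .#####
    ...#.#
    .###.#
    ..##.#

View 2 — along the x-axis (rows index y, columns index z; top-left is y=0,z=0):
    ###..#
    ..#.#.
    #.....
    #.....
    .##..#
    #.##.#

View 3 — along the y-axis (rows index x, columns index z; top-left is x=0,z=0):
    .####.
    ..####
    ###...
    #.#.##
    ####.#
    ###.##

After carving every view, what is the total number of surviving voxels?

|visual hull| = 31

initial block: 6^3 = 216
carve view 1 (along z, XY-mask fill 20/36): 120 voxels remain
carve view 2 (along x, YZ-mask fill 15/36): 44 voxels remain
carve view 3 (along y, XZ-mask fill 25/36): 31 voxels remain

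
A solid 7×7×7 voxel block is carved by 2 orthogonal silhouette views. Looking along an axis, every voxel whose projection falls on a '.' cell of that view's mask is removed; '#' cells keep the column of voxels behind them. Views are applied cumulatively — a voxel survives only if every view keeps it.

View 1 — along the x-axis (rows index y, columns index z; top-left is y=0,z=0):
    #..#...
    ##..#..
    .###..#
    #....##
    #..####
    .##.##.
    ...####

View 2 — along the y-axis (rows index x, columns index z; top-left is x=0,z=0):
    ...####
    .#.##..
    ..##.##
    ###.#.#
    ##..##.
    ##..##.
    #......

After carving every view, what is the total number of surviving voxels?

voxel count = 92

before carving: 343 voxels (7×7×7)
  1. axis=0 (YZ plane), |mask|=25  ⇒  voxels=175
  2. axis=1 (XZ plane), |mask|=25  ⇒  voxels=92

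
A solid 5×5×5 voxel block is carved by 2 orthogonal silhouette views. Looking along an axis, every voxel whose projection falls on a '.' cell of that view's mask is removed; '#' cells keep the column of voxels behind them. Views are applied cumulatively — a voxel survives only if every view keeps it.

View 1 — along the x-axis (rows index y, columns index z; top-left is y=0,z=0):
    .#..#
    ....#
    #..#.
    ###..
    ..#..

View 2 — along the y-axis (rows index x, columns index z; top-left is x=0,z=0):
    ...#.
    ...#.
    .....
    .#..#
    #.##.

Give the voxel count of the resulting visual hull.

start: 5×5×5 = 125 voxels
after view 1 [x-axis, 9 of 25 cells solid] → remaining = 45
after view 2 [y-axis, 7 of 25 cells solid] → remaining = 11

|visual hull| = 11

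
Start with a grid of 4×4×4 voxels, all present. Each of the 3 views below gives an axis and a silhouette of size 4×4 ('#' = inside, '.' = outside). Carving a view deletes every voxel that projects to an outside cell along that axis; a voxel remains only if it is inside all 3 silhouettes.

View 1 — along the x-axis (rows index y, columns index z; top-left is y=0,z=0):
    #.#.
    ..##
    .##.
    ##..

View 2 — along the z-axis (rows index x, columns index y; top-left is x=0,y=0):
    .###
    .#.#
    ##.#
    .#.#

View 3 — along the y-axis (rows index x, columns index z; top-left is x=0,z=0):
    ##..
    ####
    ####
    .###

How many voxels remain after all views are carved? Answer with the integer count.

initial block: 4^3 = 64
step 1: project along x, AND mask (8/16) → |grid| = 32
step 2: project along z, AND mask (10/16) → |grid| = 20
step 3: project along y, AND mask (13/16) → |grid| = 16

16 voxels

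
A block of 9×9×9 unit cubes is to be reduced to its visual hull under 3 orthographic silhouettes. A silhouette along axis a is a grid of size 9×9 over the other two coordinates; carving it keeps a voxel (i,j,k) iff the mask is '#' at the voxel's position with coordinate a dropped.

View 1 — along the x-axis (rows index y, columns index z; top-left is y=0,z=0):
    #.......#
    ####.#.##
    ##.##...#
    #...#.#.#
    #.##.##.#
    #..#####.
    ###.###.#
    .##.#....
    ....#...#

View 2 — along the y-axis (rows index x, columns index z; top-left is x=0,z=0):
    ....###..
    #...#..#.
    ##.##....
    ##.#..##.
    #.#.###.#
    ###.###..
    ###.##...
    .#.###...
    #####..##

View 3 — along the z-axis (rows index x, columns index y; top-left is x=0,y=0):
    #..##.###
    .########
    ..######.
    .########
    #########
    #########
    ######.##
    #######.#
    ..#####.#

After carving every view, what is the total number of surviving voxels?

179 voxels

full grid |V| = 729
after view 1 [x-axis, 42 of 81 cells solid] → remaining = 378
after view 2 [y-axis, 43 of 81 cells solid] → remaining = 209
after view 3 [z-axis, 68 of 81 cells solid] → remaining = 179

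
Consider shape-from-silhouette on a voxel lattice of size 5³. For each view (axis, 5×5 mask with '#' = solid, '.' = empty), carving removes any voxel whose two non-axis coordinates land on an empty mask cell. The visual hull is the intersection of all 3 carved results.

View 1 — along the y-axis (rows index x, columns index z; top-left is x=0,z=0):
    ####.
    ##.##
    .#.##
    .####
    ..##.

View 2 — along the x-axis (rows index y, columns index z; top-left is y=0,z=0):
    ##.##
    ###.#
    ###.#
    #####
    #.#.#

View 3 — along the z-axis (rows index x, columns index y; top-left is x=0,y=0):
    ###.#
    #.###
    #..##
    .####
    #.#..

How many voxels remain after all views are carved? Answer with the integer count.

|visual hull| = 45

before carving: 125 voxels (5×5×5)
[1] y-view keeps 17 columns → grid now 85
[2] x-view keeps 20 columns → grid now 63
[3] z-view keeps 17 columns → grid now 45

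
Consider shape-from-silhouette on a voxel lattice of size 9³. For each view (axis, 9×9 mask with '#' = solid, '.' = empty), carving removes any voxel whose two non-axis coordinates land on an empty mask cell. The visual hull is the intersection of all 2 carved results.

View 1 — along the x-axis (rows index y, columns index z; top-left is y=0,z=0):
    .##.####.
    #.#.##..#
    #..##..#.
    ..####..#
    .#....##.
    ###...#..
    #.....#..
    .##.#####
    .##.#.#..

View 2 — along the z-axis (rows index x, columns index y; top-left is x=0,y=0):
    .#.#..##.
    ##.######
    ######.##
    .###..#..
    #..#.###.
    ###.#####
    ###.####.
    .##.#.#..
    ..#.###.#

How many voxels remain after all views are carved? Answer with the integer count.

full grid |V| = 729
step 1: project along x, AND mask (40/81) → |grid| = 360
step 2: project along z, AND mask (53/81) → |grid| = 230

remaining voxels: 230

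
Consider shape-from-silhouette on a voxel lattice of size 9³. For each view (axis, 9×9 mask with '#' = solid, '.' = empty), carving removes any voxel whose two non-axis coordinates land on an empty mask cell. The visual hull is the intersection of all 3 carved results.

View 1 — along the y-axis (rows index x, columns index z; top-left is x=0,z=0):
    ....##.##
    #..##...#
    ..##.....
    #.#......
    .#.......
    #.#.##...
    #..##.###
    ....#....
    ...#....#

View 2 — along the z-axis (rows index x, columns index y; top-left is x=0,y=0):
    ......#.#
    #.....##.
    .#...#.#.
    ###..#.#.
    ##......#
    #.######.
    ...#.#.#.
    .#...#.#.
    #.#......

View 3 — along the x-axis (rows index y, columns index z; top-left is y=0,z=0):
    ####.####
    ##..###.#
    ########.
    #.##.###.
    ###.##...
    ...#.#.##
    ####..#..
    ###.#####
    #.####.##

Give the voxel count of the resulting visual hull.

before carving: 729 voxels (9×9×9)
V1 y: intersect with XZ mask (26 set) -- 234 left
V2 z: intersect with XY mask (31 set) -- 92 left
V3 x: intersect with YZ mask (57 set) -- 61 left

61 voxels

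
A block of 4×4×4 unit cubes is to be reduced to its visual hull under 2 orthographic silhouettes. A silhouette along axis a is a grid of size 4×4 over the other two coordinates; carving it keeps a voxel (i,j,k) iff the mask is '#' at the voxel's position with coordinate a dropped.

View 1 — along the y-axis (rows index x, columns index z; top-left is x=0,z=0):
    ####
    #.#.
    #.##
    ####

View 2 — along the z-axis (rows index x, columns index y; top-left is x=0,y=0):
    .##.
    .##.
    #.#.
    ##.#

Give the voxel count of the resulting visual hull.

full grid |V| = 64
step 1: project along y, AND mask (13/16) → |grid| = 52
step 2: project along z, AND mask (9/16) → |grid| = 30

remaining voxels: 30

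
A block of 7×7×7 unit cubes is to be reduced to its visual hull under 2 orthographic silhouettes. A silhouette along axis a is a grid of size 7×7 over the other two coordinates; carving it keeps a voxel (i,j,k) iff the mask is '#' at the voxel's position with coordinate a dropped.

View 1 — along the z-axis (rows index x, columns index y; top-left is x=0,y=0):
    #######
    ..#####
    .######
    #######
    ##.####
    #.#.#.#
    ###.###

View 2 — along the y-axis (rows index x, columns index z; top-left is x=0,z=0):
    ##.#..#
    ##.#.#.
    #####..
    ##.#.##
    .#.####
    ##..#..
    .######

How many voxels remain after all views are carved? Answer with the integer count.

initial block: 7^3 = 343
step 1: project along z, AND mask (41/49) → |grid| = 287
step 2: project along y, AND mask (32/49) → |grid| = 191

|visual hull| = 191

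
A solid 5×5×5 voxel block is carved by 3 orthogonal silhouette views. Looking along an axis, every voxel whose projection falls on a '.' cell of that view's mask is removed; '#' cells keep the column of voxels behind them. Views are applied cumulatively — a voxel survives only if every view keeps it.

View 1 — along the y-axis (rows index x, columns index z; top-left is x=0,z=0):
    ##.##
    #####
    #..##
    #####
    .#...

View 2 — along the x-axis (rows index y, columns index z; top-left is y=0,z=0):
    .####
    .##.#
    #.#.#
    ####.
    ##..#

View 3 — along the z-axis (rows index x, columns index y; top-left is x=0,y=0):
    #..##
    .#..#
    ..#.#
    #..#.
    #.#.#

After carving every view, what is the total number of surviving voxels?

before carving: 125 voxels (5×5×5)
step 1: project along y, AND mask (18/25) → |grid| = 90
step 2: project along x, AND mask (17/25) → |grid| = 60
step 3: project along z, AND mask (12/25) → |grid| = 29

voxel count = 29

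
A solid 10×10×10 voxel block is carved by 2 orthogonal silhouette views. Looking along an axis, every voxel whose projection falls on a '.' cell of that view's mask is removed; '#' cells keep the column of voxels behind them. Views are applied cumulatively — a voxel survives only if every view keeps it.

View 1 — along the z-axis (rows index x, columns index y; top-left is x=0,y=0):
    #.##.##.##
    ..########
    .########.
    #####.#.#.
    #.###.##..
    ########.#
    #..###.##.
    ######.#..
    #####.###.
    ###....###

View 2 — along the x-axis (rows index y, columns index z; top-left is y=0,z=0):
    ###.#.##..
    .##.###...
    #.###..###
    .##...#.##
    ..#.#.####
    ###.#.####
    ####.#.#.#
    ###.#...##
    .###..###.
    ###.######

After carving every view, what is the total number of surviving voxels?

voxel count = 457

start: 10×10×10 = 1000 voxels
  1. axis=2 (XY plane), |mask|=72  ⇒  voxels=720
  2. axis=0 (YZ plane), |mask|=65  ⇒  voxels=457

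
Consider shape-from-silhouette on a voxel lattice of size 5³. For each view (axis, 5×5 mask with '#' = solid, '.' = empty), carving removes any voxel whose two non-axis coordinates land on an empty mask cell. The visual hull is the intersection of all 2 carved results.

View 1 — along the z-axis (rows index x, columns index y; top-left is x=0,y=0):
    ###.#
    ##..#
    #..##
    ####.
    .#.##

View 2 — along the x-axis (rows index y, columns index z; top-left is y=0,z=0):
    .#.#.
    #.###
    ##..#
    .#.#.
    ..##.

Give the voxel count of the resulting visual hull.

|visual hull| = 44

before carving: 125 voxels (5×5×5)
carve view 1 (along z, XY-mask fill 17/25): 85 voxels remain
carve view 2 (along x, YZ-mask fill 13/25): 44 voxels remain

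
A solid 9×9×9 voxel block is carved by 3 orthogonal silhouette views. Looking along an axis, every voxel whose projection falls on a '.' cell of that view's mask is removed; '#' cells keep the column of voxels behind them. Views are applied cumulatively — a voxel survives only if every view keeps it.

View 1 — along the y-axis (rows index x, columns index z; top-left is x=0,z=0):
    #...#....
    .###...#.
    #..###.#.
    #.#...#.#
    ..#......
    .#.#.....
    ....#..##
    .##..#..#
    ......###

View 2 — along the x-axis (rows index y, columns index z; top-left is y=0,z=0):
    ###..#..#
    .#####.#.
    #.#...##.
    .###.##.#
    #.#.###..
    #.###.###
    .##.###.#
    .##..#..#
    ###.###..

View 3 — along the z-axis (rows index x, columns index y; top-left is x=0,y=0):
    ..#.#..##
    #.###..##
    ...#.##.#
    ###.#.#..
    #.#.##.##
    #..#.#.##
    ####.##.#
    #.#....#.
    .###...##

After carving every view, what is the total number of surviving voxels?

remaining voxels: 80

start: 9×9×9 = 729 voxels
V1 y: intersect with XZ mask (28 set) -- 252 left
V2 x: intersect with YZ mask (49 set) -- 151 left
V3 z: intersect with XY mask (45 set) -- 80 left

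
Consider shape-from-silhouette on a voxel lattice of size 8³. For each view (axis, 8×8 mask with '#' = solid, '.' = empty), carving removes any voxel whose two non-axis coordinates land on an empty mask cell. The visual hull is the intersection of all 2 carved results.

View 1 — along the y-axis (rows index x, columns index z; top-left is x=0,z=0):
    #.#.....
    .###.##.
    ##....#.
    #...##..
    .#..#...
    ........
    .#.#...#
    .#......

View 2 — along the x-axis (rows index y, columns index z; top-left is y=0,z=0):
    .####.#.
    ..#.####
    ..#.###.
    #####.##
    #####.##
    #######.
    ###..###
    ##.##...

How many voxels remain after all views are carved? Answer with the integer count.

start: 8×8×8 = 512 voxels
V1 y: intersect with XZ mask (19 set) -- 152 left
V2 x: intersect with YZ mask (45 set) -- 109 left

109 voxels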